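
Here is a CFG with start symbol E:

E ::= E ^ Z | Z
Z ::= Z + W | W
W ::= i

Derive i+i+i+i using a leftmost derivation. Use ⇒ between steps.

E ⇒ Z ⇒ Z+W ⇒ Z+W+W ⇒ Z+W+W+W ⇒ W+W+W+W ⇒ i+W+W+W ⇒ i+i+W+W ⇒ i+i+i+W ⇒ i+i+i+i

E ⇒ Z   [E ::= Z]
Z ⇒ Z+W   [Z ::= Z + W]
Z+W ⇒ Z+W+W   [Z ::= Z + W]
Z+W+W ⇒ Z+W+W+W   [Z ::= Z + W]
Z+W+W+W ⇒ W+W+W+W   [Z ::= W]
W+W+W+W ⇒ i+W+W+W   [W ::= i]
i+W+W+W ⇒ i+i+W+W   [W ::= i]
i+i+W+W ⇒ i+i+i+W   [W ::= i]
i+i+i+W ⇒ i+i+i+i   [W ::= i]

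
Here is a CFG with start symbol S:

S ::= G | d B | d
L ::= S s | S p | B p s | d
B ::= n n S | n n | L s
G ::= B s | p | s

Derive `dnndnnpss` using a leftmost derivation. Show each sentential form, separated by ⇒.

S ⇒ dB ⇒ dnnS ⇒ dnndB ⇒ dnndLs ⇒ dnndBpss ⇒ dnndnnpss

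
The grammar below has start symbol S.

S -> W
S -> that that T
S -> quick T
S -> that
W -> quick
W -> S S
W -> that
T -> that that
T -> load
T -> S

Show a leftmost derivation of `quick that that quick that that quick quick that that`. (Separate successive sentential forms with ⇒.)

S ⇒ quick T   [S -> quick T]
quick T ⇒ quick S   [T -> S]
quick S ⇒ quick W   [S -> W]
quick W ⇒ quick S S   [W -> S S]
quick S S ⇒ quick that that T S   [S -> that that T]
quick that that T S ⇒ quick that that S S   [T -> S]
quick that that S S ⇒ quick that that W S   [S -> W]
quick that that W S ⇒ quick that that S S S   [W -> S S]
quick that that S S S ⇒ quick that that quick T S S   [S -> quick T]
quick that that quick T S S ⇒ quick that that quick that that S S   [T -> that that]
quick that that quick that that S S ⇒ quick that that quick that that W S   [S -> W]
quick that that quick that that W S ⇒ quick that that quick that that quick S   [W -> quick]
quick that that quick that that quick S ⇒ quick that that quick that that quick quick T   [S -> quick T]
quick that that quick that that quick quick T ⇒ quick that that quick that that quick quick that that   [T -> that that]

S ⇒ quick T ⇒ quick S ⇒ quick W ⇒ quick S S ⇒ quick that that T S ⇒ quick that that S S ⇒ quick that that W S ⇒ quick that that S S S ⇒ quick that that quick T S S ⇒ quick that that quick that that S S ⇒ quick that that quick that that W S ⇒ quick that that quick that that quick S ⇒ quick that that quick that that quick quick T ⇒ quick that that quick that that quick quick that that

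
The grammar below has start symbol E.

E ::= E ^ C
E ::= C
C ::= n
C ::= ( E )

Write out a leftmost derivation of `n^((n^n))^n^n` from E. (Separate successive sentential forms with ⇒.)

E ⇒ E^C ⇒ E^C^C ⇒ E^C^C^C ⇒ C^C^C^C ⇒ n^C^C^C ⇒ n^(E)^C^C ⇒ n^(C)^C^C ⇒ n^((E))^C^C ⇒ n^((E^C))^C^C ⇒ n^((C^C))^C^C ⇒ n^((n^C))^C^C ⇒ n^((n^n))^C^C ⇒ n^((n^n))^n^C ⇒ n^((n^n))^n^n

E ⇒ E^C   [E ::= E ^ C]
E^C ⇒ E^C^C   [E ::= E ^ C]
E^C^C ⇒ E^C^C^C   [E ::= E ^ C]
E^C^C^C ⇒ C^C^C^C   [E ::= C]
C^C^C^C ⇒ n^C^C^C   [C ::= n]
n^C^C^C ⇒ n^(E)^C^C   [C ::= ( E )]
n^(E)^C^C ⇒ n^(C)^C^C   [E ::= C]
n^(C)^C^C ⇒ n^((E))^C^C   [C ::= ( E )]
n^((E))^C^C ⇒ n^((E^C))^C^C   [E ::= E ^ C]
n^((E^C))^C^C ⇒ n^((C^C))^C^C   [E ::= C]
n^((C^C))^C^C ⇒ n^((n^C))^C^C   [C ::= n]
n^((n^C))^C^C ⇒ n^((n^n))^C^C   [C ::= n]
n^((n^n))^C^C ⇒ n^((n^n))^n^C   [C ::= n]
n^((n^n))^n^C ⇒ n^((n^n))^n^n   [C ::= n]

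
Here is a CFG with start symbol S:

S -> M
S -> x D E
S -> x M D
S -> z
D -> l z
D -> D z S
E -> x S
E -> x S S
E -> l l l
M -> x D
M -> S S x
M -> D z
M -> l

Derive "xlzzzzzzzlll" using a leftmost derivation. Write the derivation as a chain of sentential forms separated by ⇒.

S⇒xDE⇒xDzSE⇒xDzSzSE⇒xDzSzSzSE⇒xlzzSzSzSE⇒xlzzzzSzSE⇒xlzzzzzzSE⇒xlzzzzzzzE⇒xlzzzzzzzlll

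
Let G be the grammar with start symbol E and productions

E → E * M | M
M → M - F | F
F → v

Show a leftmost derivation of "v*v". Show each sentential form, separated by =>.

E => E*M   [E → E * M]
E*M => M*M   [E → M]
M*M => F*M   [M → F]
F*M => v*M   [F → v]
v*M => v*F   [M → F]
v*F => v*v   [F → v]

E => E*M => M*M => F*M => v*M => v*F => v*v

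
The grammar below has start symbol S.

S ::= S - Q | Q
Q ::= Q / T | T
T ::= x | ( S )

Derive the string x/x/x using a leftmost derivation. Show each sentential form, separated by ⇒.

S ⇒ Q ⇒ Q/T ⇒ Q/T/T ⇒ T/T/T ⇒ x/T/T ⇒ x/x/T ⇒ x/x/x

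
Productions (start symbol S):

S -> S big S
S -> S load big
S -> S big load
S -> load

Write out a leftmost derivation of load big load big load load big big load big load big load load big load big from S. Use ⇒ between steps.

S ⇒ S load big ⇒ S load big load big ⇒ S big S load big load big ⇒ S big load big S load big load big ⇒ S big S big load big S load big load big ⇒ S load big big S big load big S load big load big ⇒ S big S load big big S big load big S load big load big ⇒ load big S load big big S big load big S load big load big ⇒ load big S big load load big big S big load big S load big load big ⇒ load big load big load load big big S big load big S load big load big ⇒ load big load big load load big big load big load big S load big load big ⇒ load big load big load load big big load big load big load load big load big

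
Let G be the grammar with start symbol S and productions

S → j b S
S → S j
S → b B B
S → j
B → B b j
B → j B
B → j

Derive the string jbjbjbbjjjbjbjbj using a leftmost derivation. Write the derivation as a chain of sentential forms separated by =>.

S => jbS => jbjbS => jbjbjbS => jbjbjbbBB => jbjbjbbjBB => jbjbjbbjjB => jbjbjbbjjBbj => jbjbjbbjjBbjbj => jbjbjbbjjBbjbjbj => jbjbjbbjjjbjbjbj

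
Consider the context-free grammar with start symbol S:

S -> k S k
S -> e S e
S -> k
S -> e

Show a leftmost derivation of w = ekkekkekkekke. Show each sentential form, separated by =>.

S => eSe => ekSke => ekkSkke => ekkeSekke => ekkekSkekke => ekkekkSkkekke => ekkekkekkekke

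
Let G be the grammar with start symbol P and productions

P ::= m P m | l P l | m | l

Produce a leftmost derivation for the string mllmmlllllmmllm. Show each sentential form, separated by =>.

P => mPm   [P ::= m P m]
mPm => mlPlm   [P ::= l P l]
mlPlm => mllPllm   [P ::= l P l]
mllPllm => mllmPmllm   [P ::= m P m]
mllmPmllm => mllmmPmmllm   [P ::= m P m]
mllmmPmmllm => mllmmlPlmmllm   [P ::= l P l]
mllmmlPlmmllm => mllmmllPllmmllm   [P ::= l P l]
mllmmllPllmmllm => mllmmlllllmmllm   [P ::= l]

P => mPm => mlPlm => mllPllm => mllmPmllm => mllmmPmmllm => mllmmlPlmmllm => mllmmllPllmmllm => mllmmlllllmmllm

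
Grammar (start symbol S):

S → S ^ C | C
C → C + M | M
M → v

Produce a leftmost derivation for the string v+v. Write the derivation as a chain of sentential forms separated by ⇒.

S ⇒ C ⇒ C+M ⇒ M+M ⇒ v+M ⇒ v+v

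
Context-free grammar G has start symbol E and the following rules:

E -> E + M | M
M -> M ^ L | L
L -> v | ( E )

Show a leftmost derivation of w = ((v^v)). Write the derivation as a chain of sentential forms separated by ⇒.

E ⇒ M ⇒ L ⇒ (E) ⇒ (M) ⇒ (L) ⇒ ((E)) ⇒ ((M)) ⇒ ((M^L)) ⇒ ((L^L)) ⇒ ((v^L)) ⇒ ((v^v))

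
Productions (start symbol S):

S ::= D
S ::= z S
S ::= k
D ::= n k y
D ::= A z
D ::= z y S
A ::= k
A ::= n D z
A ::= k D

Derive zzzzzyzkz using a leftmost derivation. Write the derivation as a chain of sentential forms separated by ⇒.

S ⇒ zS ⇒ zzS ⇒ zzzS ⇒ zzzzS ⇒ zzzzD ⇒ zzzzzyS ⇒ zzzzzyzS ⇒ zzzzzyzD ⇒ zzzzzyzAz ⇒ zzzzzyzkz

S ⇒ zS   [S ::= z S]
zS ⇒ zzS   [S ::= z S]
zzS ⇒ zzzS   [S ::= z S]
zzzS ⇒ zzzzS   [S ::= z S]
zzzzS ⇒ zzzzD   [S ::= D]
zzzzD ⇒ zzzzzyS   [D ::= z y S]
zzzzzyS ⇒ zzzzzyzS   [S ::= z S]
zzzzzyzS ⇒ zzzzzyzD   [S ::= D]
zzzzzyzD ⇒ zzzzzyzAz   [D ::= A z]
zzzzzyzAz ⇒ zzzzzyzkz   [A ::= k]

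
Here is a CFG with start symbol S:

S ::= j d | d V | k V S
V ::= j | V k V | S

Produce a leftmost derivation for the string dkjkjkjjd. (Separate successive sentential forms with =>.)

S => dV => dS => dkVS => dkVkVS => dkVkVkVS => dkjkVkVS => dkjkjkVS => dkjkjkjS => dkjkjkjjd

S => dV   [S ::= d V]
dV => dS   [V ::= S]
dS => dkVS   [S ::= k V S]
dkVS => dkVkVS   [V ::= V k V]
dkVkVS => dkVkVkVS   [V ::= V k V]
dkVkVkVS => dkjkVkVS   [V ::= j]
dkjkVkVS => dkjkjkVS   [V ::= j]
dkjkjkVS => dkjkjkjS   [V ::= j]
dkjkjkjS => dkjkjkjjd   [S ::= j d]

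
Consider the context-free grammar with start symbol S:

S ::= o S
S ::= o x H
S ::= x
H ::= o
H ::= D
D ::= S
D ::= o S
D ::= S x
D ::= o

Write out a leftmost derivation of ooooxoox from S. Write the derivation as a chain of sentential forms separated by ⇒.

S ⇒ oS   [S ::= o S]
oS ⇒ ooS   [S ::= o S]
ooS ⇒ oooS   [S ::= o S]
oooS ⇒ ooooxH   [S ::= o x H]
ooooxH ⇒ ooooxD   [H ::= D]
ooooxD ⇒ ooooxoS   [D ::= o S]
ooooxoS ⇒ ooooxooS   [S ::= o S]
ooooxooS ⇒ ooooxoox   [S ::= x]

S⇒oS⇒ooS⇒oooS⇒ooooxH⇒ooooxD⇒ooooxoS⇒ooooxooS⇒ooooxoox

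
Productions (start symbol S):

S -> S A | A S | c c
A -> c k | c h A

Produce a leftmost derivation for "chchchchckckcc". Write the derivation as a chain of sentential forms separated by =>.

S => AS => chAS => chchAS => chchchAS => chchchchAS => chchchchckS => chchchchckAS => chchchchckckS => chchchchckckcc

S => AS   [S -> A S]
AS => chAS   [A -> c h A]
chAS => chchAS   [A -> c h A]
chchAS => chchchAS   [A -> c h A]
chchchAS => chchchchAS   [A -> c h A]
chchchchAS => chchchchckS   [A -> c k]
chchchchckS => chchchchckAS   [S -> A S]
chchchchckAS => chchchchckckS   [A -> c k]
chchchchckckS => chchchchckckcc   [S -> c c]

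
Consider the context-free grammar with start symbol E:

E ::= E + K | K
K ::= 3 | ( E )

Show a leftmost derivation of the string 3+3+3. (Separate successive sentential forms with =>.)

E => E+K   [E ::= E + K]
E+K => E+K+K   [E ::= E + K]
E+K+K => K+K+K   [E ::= K]
K+K+K => 3+K+K   [K ::= 3]
3+K+K => 3+3+K   [K ::= 3]
3+3+K => 3+3+3   [K ::= 3]

E => E+K => E+K+K => K+K+K => 3+K+K => 3+3+K => 3+3+3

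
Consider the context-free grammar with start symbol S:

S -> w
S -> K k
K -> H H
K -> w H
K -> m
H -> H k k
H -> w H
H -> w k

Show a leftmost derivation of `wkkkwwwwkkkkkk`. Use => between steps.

S => Kk   [S -> K k]
Kk => HHk   [K -> H H]
HHk => HkkHk   [H -> H k k]
HkkHk => wkkkHk   [H -> w k]
wkkkHk => wkkkwHk   [H -> w H]
wkkkwHk => wkkkwHkkk   [H -> H k k]
wkkkwHkkk => wkkkwwHkkk   [H -> w H]
wkkkwwHkkk => wkkkwwwHkkk   [H -> w H]
wkkkwwwHkkk => wkkkwwwHkkkkk   [H -> H k k]
wkkkwwwHkkkkk => wkkkwwwwkkkkkk   [H -> w k]

S=>Kk=>HHk=>HkkHk=>wkkkHk=>wkkkwHk=>wkkkwHkkk=>wkkkwwHkkk=>wkkkwwwHkkk=>wkkkwwwHkkkkk=>wkkkwwwwkkkkkk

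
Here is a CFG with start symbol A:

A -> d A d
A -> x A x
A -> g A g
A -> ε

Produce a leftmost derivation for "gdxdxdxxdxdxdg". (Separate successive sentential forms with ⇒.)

A⇒gAg⇒gdAdg⇒gdxAxdg⇒gdxdAdxdg⇒gdxdxAxdxdg⇒gdxdxdAdxdxdg⇒gdxdxdxAxdxdxdg⇒gdxdxdxxdxdxdg

A ⇒ gAg   [A -> g A g]
gAg ⇒ gdAdg   [A -> d A d]
gdAdg ⇒ gdxAxdg   [A -> x A x]
gdxAxdg ⇒ gdxdAdxdg   [A -> d A d]
gdxdAdxdg ⇒ gdxdxAxdxdg   [A -> x A x]
gdxdxAxdxdg ⇒ gdxdxdAdxdxdg   [A -> d A d]
gdxdxdAdxdxdg ⇒ gdxdxdxAxdxdxdg   [A -> x A x]
gdxdxdxAxdxdxdg ⇒ gdxdxdxxdxdxdg   [A -> ε]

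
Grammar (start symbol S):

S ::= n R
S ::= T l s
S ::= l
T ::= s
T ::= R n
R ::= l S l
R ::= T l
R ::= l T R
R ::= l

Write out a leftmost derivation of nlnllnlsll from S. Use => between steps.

S => nR => nlSl => nlnRl => nlnlSll => nlnlTlsll => nlnlRnlsll => nlnllnlsll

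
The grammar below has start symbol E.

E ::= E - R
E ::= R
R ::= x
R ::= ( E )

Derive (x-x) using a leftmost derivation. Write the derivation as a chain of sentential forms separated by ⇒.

E ⇒ R   [E ::= R]
R ⇒ (E)   [R ::= ( E )]
(E) ⇒ (E-R)   [E ::= E - R]
(E-R) ⇒ (R-R)   [E ::= R]
(R-R) ⇒ (x-R)   [R ::= x]
(x-R) ⇒ (x-x)   [R ::= x]

E⇒R⇒(E)⇒(E-R)⇒(R-R)⇒(x-R)⇒(x-x)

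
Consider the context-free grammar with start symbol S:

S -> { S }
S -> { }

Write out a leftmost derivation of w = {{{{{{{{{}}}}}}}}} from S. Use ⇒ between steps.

S ⇒ {S}   [S -> { S }]
{S} ⇒ {{S}}   [S -> { S }]
{{S}} ⇒ {{{S}}}   [S -> { S }]
{{{S}}} ⇒ {{{{S}}}}   [S -> { S }]
{{{{S}}}} ⇒ {{{{{S}}}}}   [S -> { S }]
{{{{{S}}}}} ⇒ {{{{{{S}}}}}}   [S -> { S }]
{{{{{{S}}}}}} ⇒ {{{{{{{S}}}}}}}   [S -> { S }]
{{{{{{{S}}}}}}} ⇒ {{{{{{{{S}}}}}}}}   [S -> { S }]
{{{{{{{{S}}}}}}}} ⇒ {{{{{{{{{}}}}}}}}}   [S -> { }]

S ⇒ {S} ⇒ {{S}} ⇒ {{{S}}} ⇒ {{{{S}}}} ⇒ {{{{{S}}}}} ⇒ {{{{{{S}}}}}} ⇒ {{{{{{{S}}}}}}} ⇒ {{{{{{{{S}}}}}}}} ⇒ {{{{{{{{{}}}}}}}}}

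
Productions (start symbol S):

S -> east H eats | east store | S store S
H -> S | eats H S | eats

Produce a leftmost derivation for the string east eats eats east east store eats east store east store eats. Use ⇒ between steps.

S ⇒ east H eats ⇒ east eats H S eats ⇒ east eats eats H S S eats ⇒ east eats eats S S S eats ⇒ east eats eats east H eats S S eats ⇒ east eats eats east S eats S S eats ⇒ east eats eats east east store eats S S eats ⇒ east eats eats east east store eats east store S eats ⇒ east eats eats east east store eats east store east store eats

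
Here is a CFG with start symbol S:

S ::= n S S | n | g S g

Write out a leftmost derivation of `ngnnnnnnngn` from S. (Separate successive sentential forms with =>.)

S => nSS => ngSgS => ngnSSgS => ngnnSSSgS => ngnnnSSSSgS => ngnnnnSSSgS => ngnnnnnSSgS => ngnnnnnnSgS => ngnnnnnnngS => ngnnnnnnngn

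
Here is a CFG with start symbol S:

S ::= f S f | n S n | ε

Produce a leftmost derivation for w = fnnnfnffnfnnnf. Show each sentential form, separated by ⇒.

S ⇒ fSf ⇒ fnSnf ⇒ fnnSnnf ⇒ fnnnSnnnf ⇒ fnnnfSfnnnf ⇒ fnnnfnSnfnnnf ⇒ fnnnfnfSfnfnnnf ⇒ fnnnfnffnfnnnf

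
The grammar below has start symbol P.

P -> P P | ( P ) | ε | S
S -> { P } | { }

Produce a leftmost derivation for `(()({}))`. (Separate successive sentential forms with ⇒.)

P ⇒ (P) ⇒ (PP) ⇒ ((P)P) ⇒ (()P) ⇒ (()(P)) ⇒ (()(S)) ⇒ (()({P})) ⇒ (()({}))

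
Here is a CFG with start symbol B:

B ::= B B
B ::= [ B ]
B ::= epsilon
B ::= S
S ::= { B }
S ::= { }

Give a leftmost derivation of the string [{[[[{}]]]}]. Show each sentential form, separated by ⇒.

B ⇒ [B]   [B ::= [ B ]]
[B] ⇒ [S]   [B ::= S]
[S] ⇒ [{B}]   [S ::= { B }]
[{B}] ⇒ [{[B]}]   [B ::= [ B ]]
[{[B]}] ⇒ [{[[B]]}]   [B ::= [ B ]]
[{[[B]]}] ⇒ [{[[[B]]]}]   [B ::= [ B ]]
[{[[[B]]]}] ⇒ [{[[[S]]]}]   [B ::= S]
[{[[[S]]]}] ⇒ [{[[[{}]]]}]   [S ::= { }]

B ⇒ [B] ⇒ [S] ⇒ [{B}] ⇒ [{[B]}] ⇒ [{[[B]]}] ⇒ [{[[[B]]]}] ⇒ [{[[[S]]]}] ⇒ [{[[[{}]]]}]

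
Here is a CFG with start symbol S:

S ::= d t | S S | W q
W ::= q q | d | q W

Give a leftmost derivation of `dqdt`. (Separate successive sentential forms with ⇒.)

S ⇒ SS ⇒ WqS ⇒ dqS ⇒ dqdt

S ⇒ SS   [S ::= S S]
SS ⇒ WqS   [S ::= W q]
WqS ⇒ dqS   [W ::= d]
dqS ⇒ dqdt   [S ::= d t]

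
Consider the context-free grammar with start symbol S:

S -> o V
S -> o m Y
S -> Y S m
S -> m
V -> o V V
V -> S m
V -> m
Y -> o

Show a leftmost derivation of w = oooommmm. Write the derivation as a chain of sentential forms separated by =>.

S => oV   [S -> o V]
oV => oSm   [V -> S m]
oSm => oYSmm   [S -> Y S m]
oYSmm => ooSmm   [Y -> o]
ooSmm => oooVmm   [S -> o V]
oooVmm => ooooVVmm   [V -> o V V]
ooooVVmm => oooomVmm   [V -> m]
oooomVmm => oooommmm   [V -> m]

S => oV => oSm => oYSmm => ooSmm => oooVmm => ooooVVmm => oooomVmm => oooommmm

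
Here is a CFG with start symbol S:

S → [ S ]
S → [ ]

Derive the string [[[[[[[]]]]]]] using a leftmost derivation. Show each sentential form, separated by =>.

S => [S]   [S → [ S ]]
[S] => [[S]]   [S → [ S ]]
[[S]] => [[[S]]]   [S → [ S ]]
[[[S]]] => [[[[S]]]]   [S → [ S ]]
[[[[S]]]] => [[[[[S]]]]]   [S → [ S ]]
[[[[[S]]]]] => [[[[[[S]]]]]]   [S → [ S ]]
[[[[[[S]]]]]] => [[[[[[[]]]]]]]   [S → [ ]]

S => [S] => [[S]] => [[[S]]] => [[[[S]]]] => [[[[[S]]]]] => [[[[[[S]]]]]] => [[[[[[[]]]]]]]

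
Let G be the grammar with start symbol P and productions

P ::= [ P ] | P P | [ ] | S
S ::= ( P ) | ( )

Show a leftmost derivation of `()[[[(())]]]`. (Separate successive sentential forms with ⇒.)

P ⇒ PP ⇒ SP ⇒ ()P ⇒ ()[P] ⇒ ()[[P]] ⇒ ()[[[P]]] ⇒ ()[[[S]]] ⇒ ()[[[(P)]]] ⇒ ()[[[(S)]]] ⇒ ()[[[(())]]]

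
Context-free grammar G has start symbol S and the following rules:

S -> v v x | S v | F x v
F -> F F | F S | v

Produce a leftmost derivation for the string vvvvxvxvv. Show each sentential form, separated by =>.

S => Sv => Fxvv => FFxvv => FSFxvv => FFSFxvv => vFSFxvv => vvSFxvv => vvvvxFxvv => vvvvxvxvv

S => Sv   [S -> S v]
Sv => Fxvv   [S -> F x v]
Fxvv => FFxvv   [F -> F F]
FFxvv => FSFxvv   [F -> F S]
FSFxvv => FFSFxvv   [F -> F F]
FFSFxvv => vFSFxvv   [F -> v]
vFSFxvv => vvSFxvv   [F -> v]
vvSFxvv => vvvvxFxvv   [S -> v v x]
vvvvxFxvv => vvvvxvxvv   [F -> v]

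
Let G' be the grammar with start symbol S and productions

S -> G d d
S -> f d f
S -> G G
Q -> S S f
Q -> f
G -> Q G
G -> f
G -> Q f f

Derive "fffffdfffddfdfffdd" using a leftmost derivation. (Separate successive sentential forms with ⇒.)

S ⇒ Gdd ⇒ QGdd ⇒ SSfGdd ⇒ GddSfGdd ⇒ QGddSfGdd ⇒ SSfGddSfGdd ⇒ GGSfGddSfGdd ⇒ QffGSfGddSfGdd ⇒ fffGSfGddSfGdd ⇒ ffffSfGddSfGdd ⇒ fffffdffGddSfGdd ⇒ fffffdfffddSfGdd ⇒ fffffdfffddfdffGdd ⇒ fffffdfffddfdfffdd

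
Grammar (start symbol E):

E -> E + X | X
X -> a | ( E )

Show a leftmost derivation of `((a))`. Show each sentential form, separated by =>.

E=>X=>(E)=>(X)=>((E))=>((X))=>((a))

E => X   [E -> X]
X => (E)   [X -> ( E )]
(E) => (X)   [E -> X]
(X) => ((E))   [X -> ( E )]
((E)) => ((X))   [E -> X]
((X)) => ((a))   [X -> a]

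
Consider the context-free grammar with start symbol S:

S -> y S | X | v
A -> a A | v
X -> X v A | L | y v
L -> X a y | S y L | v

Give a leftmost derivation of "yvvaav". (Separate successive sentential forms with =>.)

S => X   [S -> X]
X => XvA   [X -> X v A]
XvA => yvvA   [X -> y v]
yvvA => yvvaA   [A -> a A]
yvvaA => yvvaaA   [A -> a A]
yvvaaA => yvvaav   [A -> v]

S=>X=>XvA=>yvvA=>yvvaA=>yvvaaA=>yvvaav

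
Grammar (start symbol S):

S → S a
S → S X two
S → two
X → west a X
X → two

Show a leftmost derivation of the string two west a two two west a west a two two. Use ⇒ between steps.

S ⇒ S X two ⇒ S X two X two ⇒ two X two X two ⇒ two west a X two X two ⇒ two west a two two X two ⇒ two west a two two west a X two ⇒ two west a two two west a west a X two ⇒ two west a two two west a west a two two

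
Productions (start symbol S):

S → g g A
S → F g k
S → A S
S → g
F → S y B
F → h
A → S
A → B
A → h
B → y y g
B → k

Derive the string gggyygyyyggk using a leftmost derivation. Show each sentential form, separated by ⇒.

S ⇒ Fgk   [S → F g k]
Fgk ⇒ SyBgk   [F → S y B]
SyBgk ⇒ ASyBgk   [S → A S]
ASyBgk ⇒ SSyBgk   [A → S]
SSyBgk ⇒ gSyBgk   [S → g]
gSyBgk ⇒ gggAyBgk   [S → g g A]
gggAyBgk ⇒ gggByBgk   [A → B]
gggByBgk ⇒ gggyygyBgk   [B → y y g]
gggyygyBgk ⇒ gggyygyyyggk   [B → y y g]

S ⇒ Fgk ⇒ SyBgk ⇒ ASyBgk ⇒ SSyBgk ⇒ gSyBgk ⇒ gggAyBgk ⇒ gggByBgk ⇒ gggyygyBgk ⇒ gggyygyyyggk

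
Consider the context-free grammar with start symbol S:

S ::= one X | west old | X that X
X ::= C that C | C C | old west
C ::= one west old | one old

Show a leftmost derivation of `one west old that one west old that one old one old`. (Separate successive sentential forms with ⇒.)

S ⇒ X that X   [S ::= X that X]
X that X ⇒ C that C that X   [X ::= C that C]
C that C that X ⇒ one west old that C that X   [C ::= one west old]
one west old that C that X ⇒ one west old that one west old that X   [C ::= one west old]
one west old that one west old that X ⇒ one west old that one west old that C C   [X ::= C C]
one west old that one west old that C C ⇒ one west old that one west old that one old C   [C ::= one old]
one west old that one west old that one old C ⇒ one west old that one west old that one old one old   [C ::= one old]

S ⇒ X that X ⇒ C that C that X ⇒ one west old that C that X ⇒ one west old that one west old that X ⇒ one west old that one west old that C C ⇒ one west old that one west old that one old C ⇒ one west old that one west old that one old one old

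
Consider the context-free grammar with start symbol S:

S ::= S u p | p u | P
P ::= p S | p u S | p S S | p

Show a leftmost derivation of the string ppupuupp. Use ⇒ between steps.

S ⇒ P ⇒ pSS ⇒ pPS ⇒ ppuSS ⇒ ppuSupS ⇒ ppupuupS ⇒ ppupuupP ⇒ ppupuupp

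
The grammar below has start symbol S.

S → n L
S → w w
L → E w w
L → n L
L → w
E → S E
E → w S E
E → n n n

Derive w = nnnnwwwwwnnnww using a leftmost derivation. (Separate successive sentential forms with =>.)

S => nL => nnL => nnnL => nnnnL => nnnnEww => nnnnSEww => nnnnwwEww => nnnnwwwSEww => nnnnwwwwwEww => nnnnwwwwwnnnww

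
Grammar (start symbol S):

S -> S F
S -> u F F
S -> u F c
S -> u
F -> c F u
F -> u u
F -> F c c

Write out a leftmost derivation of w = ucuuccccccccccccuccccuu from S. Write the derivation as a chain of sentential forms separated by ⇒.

S ⇒ uFF ⇒ uFccF ⇒ uFccccF ⇒ ucFuccccF ⇒ ucFccuccccF ⇒ ucFccccuccccF ⇒ ucFccccccuccccF ⇒ ucFccccccccuccccF ⇒ ucFccccccccccuccccF ⇒ ucFccccccccccccuccccF ⇒ ucuuccccccccccccuccccF ⇒ ucuuccccccccccccuccccuu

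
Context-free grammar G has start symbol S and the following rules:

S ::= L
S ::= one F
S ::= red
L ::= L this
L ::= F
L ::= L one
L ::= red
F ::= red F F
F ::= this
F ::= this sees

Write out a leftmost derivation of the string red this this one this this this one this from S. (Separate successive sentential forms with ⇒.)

S ⇒ L ⇒ L this ⇒ L one this ⇒ L this one this ⇒ L this this one this ⇒ L this this this one this ⇒ L one this this this one this ⇒ L this one this this this one this ⇒ L this this one this this this one this ⇒ red this this one this this this one this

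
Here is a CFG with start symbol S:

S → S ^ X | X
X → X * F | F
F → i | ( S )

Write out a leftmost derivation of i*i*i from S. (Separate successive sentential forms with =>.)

S => X   [S → X]
X => X*F   [X → X * F]
X*F => X*F*F   [X → X * F]
X*F*F => F*F*F   [X → F]
F*F*F => i*F*F   [F → i]
i*F*F => i*i*F   [F → i]
i*i*F => i*i*i   [F → i]

S => X => X*F => X*F*F => F*F*F => i*F*F => i*i*F => i*i*i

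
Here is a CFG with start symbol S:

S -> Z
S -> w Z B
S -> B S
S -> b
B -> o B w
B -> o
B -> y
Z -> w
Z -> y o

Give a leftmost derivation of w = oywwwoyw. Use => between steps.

S => BS => oBwS => oywS => oywwZB => oywwwB => oywwwoBw => oywwwoyw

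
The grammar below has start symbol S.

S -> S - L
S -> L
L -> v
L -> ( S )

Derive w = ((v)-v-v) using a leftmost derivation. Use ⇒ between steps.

S ⇒ L   [S -> L]
L ⇒ (S)   [L -> ( S )]
(S) ⇒ (S-L)   [S -> S - L]
(S-L) ⇒ (S-L-L)   [S -> S - L]
(S-L-L) ⇒ (L-L-L)   [S -> L]
(L-L-L) ⇒ ((S)-L-L)   [L -> ( S )]
((S)-L-L) ⇒ ((L)-L-L)   [S -> L]
((L)-L-L) ⇒ ((v)-L-L)   [L -> v]
((v)-L-L) ⇒ ((v)-v-L)   [L -> v]
((v)-v-L) ⇒ ((v)-v-v)   [L -> v]

S ⇒ L ⇒ (S) ⇒ (S-L) ⇒ (S-L-L) ⇒ (L-L-L) ⇒ ((S)-L-L) ⇒ ((L)-L-L) ⇒ ((v)-L-L) ⇒ ((v)-v-L) ⇒ ((v)-v-v)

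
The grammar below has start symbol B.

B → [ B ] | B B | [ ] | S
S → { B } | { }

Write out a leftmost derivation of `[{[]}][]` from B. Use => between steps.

B=>BB=>[B]B=>[S]B=>[{B}]B=>[{[]}]B=>[{[]}][]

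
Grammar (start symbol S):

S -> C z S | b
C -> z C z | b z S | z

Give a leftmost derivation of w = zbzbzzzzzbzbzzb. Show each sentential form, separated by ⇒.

S ⇒ CzS   [S -> C z S]
CzS ⇒ zCzzS   [C -> z C z]
zCzzS ⇒ zbzSzzS   [C -> b z S]
zbzSzzS ⇒ zbzCzSzzS   [S -> C z S]
zbzCzSzzS ⇒ zbzbzSzSzzS   [C -> b z S]
zbzbzSzSzzS ⇒ zbzbzCzSzSzzS   [S -> C z S]
zbzbzCzSzSzzS ⇒ zbzbzzCzzSzSzzS   [C -> z C z]
zbzbzzCzzSzSzzS ⇒ zbzbzzzzzSzSzzS   [C -> z]
zbzbzzzzzSzSzzS ⇒ zbzbzzzzzbzSzzS   [S -> b]
zbzbzzzzzbzSzzS ⇒ zbzbzzzzzbzbzzS   [S -> b]
zbzbzzzzzbzbzzS ⇒ zbzbzzzzzbzbzzb   [S -> b]

S⇒CzS⇒zCzzS⇒zbzSzzS⇒zbzCzSzzS⇒zbzbzSzSzzS⇒zbzbzCzSzSzzS⇒zbzbzzCzzSzSzzS⇒zbzbzzzzzSzSzzS⇒zbzbzzzzzbzSzzS⇒zbzbzzzzzbzbzzS⇒zbzbzzzzzbzbzzb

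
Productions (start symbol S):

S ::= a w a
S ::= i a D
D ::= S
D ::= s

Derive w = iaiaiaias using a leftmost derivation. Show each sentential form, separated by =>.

S=>iaD=>iaS=>iaiaD=>iaiaS=>iaiaiaD=>iaiaiaS=>iaiaiaiaD=>iaiaiaias

S => iaD   [S ::= i a D]
iaD => iaS   [D ::= S]
iaS => iaiaD   [S ::= i a D]
iaiaD => iaiaS   [D ::= S]
iaiaS => iaiaiaD   [S ::= i a D]
iaiaiaD => iaiaiaS   [D ::= S]
iaiaiaS => iaiaiaiaD   [S ::= i a D]
iaiaiaiaD => iaiaiaias   [D ::= s]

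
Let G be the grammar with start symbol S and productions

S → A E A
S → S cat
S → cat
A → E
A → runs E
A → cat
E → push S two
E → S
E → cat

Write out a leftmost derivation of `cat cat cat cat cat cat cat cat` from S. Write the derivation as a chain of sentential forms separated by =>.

S => S cat => S cat cat => S cat cat cat => S cat cat cat cat => S cat cat cat cat cat => S cat cat cat cat cat cat => S cat cat cat cat cat cat cat => cat cat cat cat cat cat cat cat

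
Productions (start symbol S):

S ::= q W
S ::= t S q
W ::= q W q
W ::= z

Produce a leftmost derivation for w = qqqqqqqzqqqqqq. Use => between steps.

S => qW   [S ::= q W]
qW => qqWq   [W ::= q W q]
qqWq => qqqWqq   [W ::= q W q]
qqqWqq => qqqqWqqq   [W ::= q W q]
qqqqWqqq => qqqqqWqqqq   [W ::= q W q]
qqqqqWqqqq => qqqqqqWqqqqq   [W ::= q W q]
qqqqqqWqqqqq => qqqqqqqWqqqqqq   [W ::= q W q]
qqqqqqqWqqqqqq => qqqqqqqzqqqqqq   [W ::= z]

S => qW => qqWq => qqqWqq => qqqqWqqq => qqqqqWqqqq => qqqqqqWqqqqq => qqqqqqqWqqqqqq => qqqqqqqzqqqqqq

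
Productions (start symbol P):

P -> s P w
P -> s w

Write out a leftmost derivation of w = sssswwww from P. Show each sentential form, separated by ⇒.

P ⇒ sPw   [P -> s P w]
sPw ⇒ ssPww   [P -> s P w]
ssPww ⇒ sssPwww   [P -> s P w]
sssPwww ⇒ sssswwww   [P -> s w]

P ⇒ sPw ⇒ ssPww ⇒ sssPwww ⇒ sssswwww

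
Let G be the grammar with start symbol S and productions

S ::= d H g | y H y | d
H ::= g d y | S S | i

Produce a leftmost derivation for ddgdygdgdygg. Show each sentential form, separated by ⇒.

S⇒dHg⇒dSSg⇒ddHgSg⇒ddgdygSg⇒ddgdygdHgg⇒ddgdygdgdygg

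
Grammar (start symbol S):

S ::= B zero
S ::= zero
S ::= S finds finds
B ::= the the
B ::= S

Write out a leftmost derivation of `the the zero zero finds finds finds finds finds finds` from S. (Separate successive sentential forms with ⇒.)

S ⇒ S finds finds   [S ::= S finds finds]
S finds finds ⇒ S finds finds finds finds   [S ::= S finds finds]
S finds finds finds finds ⇒ S finds finds finds finds finds finds   [S ::= S finds finds]
S finds finds finds finds finds finds ⇒ B zero finds finds finds finds finds finds   [S ::= B zero]
B zero finds finds finds finds finds finds ⇒ S zero finds finds finds finds finds finds   [B ::= S]
S zero finds finds finds finds finds finds ⇒ B zero zero finds finds finds finds finds finds   [S ::= B zero]
B zero zero finds finds finds finds finds finds ⇒ the the zero zero finds finds finds finds finds finds   [B ::= the the]

S ⇒ S finds finds ⇒ S finds finds finds finds ⇒ S finds finds finds finds finds finds ⇒ B zero finds finds finds finds finds finds ⇒ S zero finds finds finds finds finds finds ⇒ B zero zero finds finds finds finds finds finds ⇒ the the zero zero finds finds finds finds finds finds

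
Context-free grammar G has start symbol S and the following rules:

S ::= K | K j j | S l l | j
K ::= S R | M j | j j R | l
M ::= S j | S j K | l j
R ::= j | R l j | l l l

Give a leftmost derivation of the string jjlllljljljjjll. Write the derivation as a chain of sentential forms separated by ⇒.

S ⇒ Sll   [S ::= S l l]
Sll ⇒ Kjjll   [S ::= K j j]
Kjjll ⇒ jjRjjll   [K ::= j j R]
jjRjjll ⇒ jjRljjjll   [R ::= R l j]
jjRljjjll ⇒ jjRljljjjll   [R ::= R l j]
jjRljljjjll ⇒ jjRljljljjjll   [R ::= R l j]
jjRljljljjjll ⇒ jjlllljljljjjll   [R ::= l l l]

S ⇒ Sll ⇒ Kjjll ⇒ jjRjjll ⇒ jjRljjjll ⇒ jjRljljjjll ⇒ jjRljljljjjll ⇒ jjlllljljljjjll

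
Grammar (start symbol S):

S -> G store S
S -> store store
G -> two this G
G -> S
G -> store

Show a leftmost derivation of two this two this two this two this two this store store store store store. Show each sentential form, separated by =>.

S => G store S   [S -> G store S]
G store S => two this G store S   [G -> two this G]
two this G store S => two this two this G store S   [G -> two this G]
two this two this G store S => two this two this two this G store S   [G -> two this G]
two this two this two this G store S => two this two this two this two this G store S   [G -> two this G]
two this two this two this two this G store S => two this two this two this two this two this G store S   [G -> two this G]
two this two this two this two this two this G store S => two this two this two this two this two this S store S   [G -> S]
two this two this two this two this two this S store S => two this two this two this two this two this store store store S   [S -> store store]
two this two this two this two this two this store store store S => two this two this two this two this two this store store store store store   [S -> store store]

S => G store S => two this G store S => two this two this G store S => two this two this two this G store S => two this two this two this two this G store S => two this two this two this two this two this G store S => two this two this two this two this two this S store S => two this two this two this two this two this store store store S => two this two this two this two this two this store store store store store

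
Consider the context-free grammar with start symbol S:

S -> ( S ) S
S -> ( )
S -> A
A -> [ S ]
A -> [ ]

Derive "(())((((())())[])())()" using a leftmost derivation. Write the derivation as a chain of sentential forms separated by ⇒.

S⇒(S)S⇒(())S⇒(())(S)S⇒(())((S)S)S⇒(())(((S)S)S)S⇒(())((((S)S)S)S)S⇒(())((((())S)S)S)S⇒(())((((())())S)S)S⇒(())((((())())A)S)S⇒(())((((())())[])S)S⇒(())((((())())[])())S⇒(())((((())())[])())()

S ⇒ (S)S   [S -> ( S ) S]
(S)S ⇒ (())S   [S -> ( )]
(())S ⇒ (())(S)S   [S -> ( S ) S]
(())(S)S ⇒ (())((S)S)S   [S -> ( S ) S]
(())((S)S)S ⇒ (())(((S)S)S)S   [S -> ( S ) S]
(())(((S)S)S)S ⇒ (())((((S)S)S)S)S   [S -> ( S ) S]
(())((((S)S)S)S)S ⇒ (())((((())S)S)S)S   [S -> ( )]
(())((((())S)S)S)S ⇒ (())((((())())S)S)S   [S -> ( )]
(())((((())())S)S)S ⇒ (())((((())())A)S)S   [S -> A]
(())((((())())A)S)S ⇒ (())((((())())[])S)S   [A -> [ ]]
(())((((())())[])S)S ⇒ (())((((())())[])())S   [S -> ( )]
(())((((())())[])())S ⇒ (())((((())())[])())()   [S -> ( )]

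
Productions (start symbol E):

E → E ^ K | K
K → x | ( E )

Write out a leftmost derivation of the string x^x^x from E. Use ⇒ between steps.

E ⇒ E^K ⇒ E^K^K ⇒ K^K^K ⇒ x^K^K ⇒ x^x^K ⇒ x^x^x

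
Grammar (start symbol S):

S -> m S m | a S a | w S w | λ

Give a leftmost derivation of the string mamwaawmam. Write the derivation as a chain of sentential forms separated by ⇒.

S⇒mSm⇒maSam⇒mamSmam⇒mamwSwmam⇒mamwaSawmam⇒mamwaawmam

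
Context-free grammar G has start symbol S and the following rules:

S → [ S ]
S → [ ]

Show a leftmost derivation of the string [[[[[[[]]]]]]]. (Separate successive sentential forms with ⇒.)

S ⇒ [S] ⇒ [[S]] ⇒ [[[S]]] ⇒ [[[[S]]]] ⇒ [[[[[S]]]]] ⇒ [[[[[[S]]]]]] ⇒ [[[[[[[]]]]]]]

S ⇒ [S]   [S → [ S ]]
[S] ⇒ [[S]]   [S → [ S ]]
[[S]] ⇒ [[[S]]]   [S → [ S ]]
[[[S]]] ⇒ [[[[S]]]]   [S → [ S ]]
[[[[S]]]] ⇒ [[[[[S]]]]]   [S → [ S ]]
[[[[[S]]]]] ⇒ [[[[[[S]]]]]]   [S → [ S ]]
[[[[[[S]]]]]] ⇒ [[[[[[[]]]]]]]   [S → [ ]]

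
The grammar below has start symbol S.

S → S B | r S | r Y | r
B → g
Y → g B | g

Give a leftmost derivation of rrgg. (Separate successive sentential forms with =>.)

S=>SB=>SBB=>rSBB=>rrBB=>rrgB=>rrgg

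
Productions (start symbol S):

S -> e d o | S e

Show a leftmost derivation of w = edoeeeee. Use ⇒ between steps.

S⇒Se⇒See⇒Seee⇒Seeee⇒Seeeee⇒edoeeeee

S ⇒ Se   [S -> S e]
Se ⇒ See   [S -> S e]
See ⇒ Seee   [S -> S e]
Seee ⇒ Seeee   [S -> S e]
Seeee ⇒ Seeeee   [S -> S e]
Seeeee ⇒ edoeeeee   [S -> e d o]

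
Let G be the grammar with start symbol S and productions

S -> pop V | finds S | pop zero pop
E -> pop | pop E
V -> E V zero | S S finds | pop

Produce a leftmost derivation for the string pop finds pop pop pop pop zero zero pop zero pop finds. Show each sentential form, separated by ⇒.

S ⇒ pop V ⇒ pop S S finds ⇒ pop finds S S finds ⇒ pop finds pop V S finds ⇒ pop finds pop E V zero S finds ⇒ pop finds pop pop V zero S finds ⇒ pop finds pop pop E V zero zero S finds ⇒ pop finds pop pop pop V zero zero S finds ⇒ pop finds pop pop pop pop zero zero S finds ⇒ pop finds pop pop pop pop zero zero pop zero pop finds

S ⇒ pop V   [S -> pop V]
pop V ⇒ pop S S finds   [V -> S S finds]
pop S S finds ⇒ pop finds S S finds   [S -> finds S]
pop finds S S finds ⇒ pop finds pop V S finds   [S -> pop V]
pop finds pop V S finds ⇒ pop finds pop E V zero S finds   [V -> E V zero]
pop finds pop E V zero S finds ⇒ pop finds pop pop V zero S finds   [E -> pop]
pop finds pop pop V zero S finds ⇒ pop finds pop pop E V zero zero S finds   [V -> E V zero]
pop finds pop pop E V zero zero S finds ⇒ pop finds pop pop pop V zero zero S finds   [E -> pop]
pop finds pop pop pop V zero zero S finds ⇒ pop finds pop pop pop pop zero zero S finds   [V -> pop]
pop finds pop pop pop pop zero zero S finds ⇒ pop finds pop pop pop pop zero zero pop zero pop finds   [S -> pop zero pop]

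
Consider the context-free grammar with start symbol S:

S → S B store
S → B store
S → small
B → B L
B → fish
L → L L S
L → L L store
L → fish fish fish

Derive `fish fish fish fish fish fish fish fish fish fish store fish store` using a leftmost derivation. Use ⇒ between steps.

S ⇒ S B store ⇒ B store B store ⇒ B L store B store ⇒ B L L store B store ⇒ B L L L store B store ⇒ fish L L L store B store ⇒ fish fish fish fish L L store B store ⇒ fish fish fish fish fish fish fish L store B store ⇒ fish fish fish fish fish fish fish fish fish fish store B store ⇒ fish fish fish fish fish fish fish fish fish fish store fish store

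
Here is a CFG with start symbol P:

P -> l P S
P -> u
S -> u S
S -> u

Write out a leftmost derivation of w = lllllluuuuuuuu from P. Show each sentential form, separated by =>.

P => lPS   [P -> l P S]
lPS => llPSS   [P -> l P S]
llPSS => lllPSSS   [P -> l P S]
lllPSSS => llllPSSSS   [P -> l P S]
llllPSSSS => lllllPSSSSS   [P -> l P S]
lllllPSSSSS => llllllPSSSSSS   [P -> l P S]
llllllPSSSSSS => lllllluSSSSSS   [P -> u]
lllllluSSSSSS => lllllluuSSSSSS   [S -> u S]
lllllluuSSSSSS => lllllluuuSSSSS   [S -> u]
lllllluuuSSSSS => lllllluuuuSSSS   [S -> u]
lllllluuuuSSSS => lllllluuuuuSSS   [S -> u]
lllllluuuuuSSS => lllllluuuuuuSS   [S -> u]
lllllluuuuuuSS => lllllluuuuuuuS   [S -> u]
lllllluuuuuuuS => lllllluuuuuuuu   [S -> u]

P => lPS => llPSS => lllPSSS => llllPSSSS => lllllPSSSSS => llllllPSSSSSS => lllllluSSSSSS => lllllluuSSSSSS => lllllluuuSSSSS => lllllluuuuSSSS => lllllluuuuuSSS => lllllluuuuuuSS => lllllluuuuuuuS => lllllluuuuuuuu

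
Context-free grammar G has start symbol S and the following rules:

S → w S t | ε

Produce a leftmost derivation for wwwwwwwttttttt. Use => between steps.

S=>wSt=>wwStt=>wwwSttt=>wwwwStttt=>wwwwwSttttt=>wwwwwwStttttt=>wwwwwwwSttttttt=>wwwwwwwttttttt

S => wSt   [S → w S t]
wSt => wwStt   [S → w S t]
wwStt => wwwSttt   [S → w S t]
wwwSttt => wwwwStttt   [S → w S t]
wwwwStttt => wwwwwSttttt   [S → w S t]
wwwwwSttttt => wwwwwwStttttt   [S → w S t]
wwwwwwStttttt => wwwwwwwSttttttt   [S → w S t]
wwwwwwwSttttttt => wwwwwwwttttttt   [S → ε]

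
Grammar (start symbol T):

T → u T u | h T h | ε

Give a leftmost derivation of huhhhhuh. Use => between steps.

T => hTh => huTuh => huhThuh => huhhThhuh => huhhhhuh

T => hTh   [T → h T h]
hTh => huTuh   [T → u T u]
huTuh => huhThuh   [T → h T h]
huhThuh => huhhThhuh   [T → h T h]
huhhThhuh => huhhhhuh   [T → ε]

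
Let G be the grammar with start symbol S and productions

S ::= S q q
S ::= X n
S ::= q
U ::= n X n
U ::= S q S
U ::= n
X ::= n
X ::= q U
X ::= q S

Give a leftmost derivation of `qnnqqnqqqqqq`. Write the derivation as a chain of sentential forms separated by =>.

S=>Sqq=>Sqqqq=>Sqqqqqq=>Xnqqqqqq=>qSnqqqqqq=>qSqqnqqqqqq=>qXnqqnqqqqqq=>qnnqqnqqqqqq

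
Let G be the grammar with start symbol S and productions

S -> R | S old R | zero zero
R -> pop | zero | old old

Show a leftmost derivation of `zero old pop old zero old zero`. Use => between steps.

S => S old R   [S -> S old R]
S old R => S old R old R   [S -> S old R]
S old R old R => S old R old R old R   [S -> S old R]
S old R old R old R => R old R old R old R   [S -> R]
R old R old R old R => zero old R old R old R   [R -> zero]
zero old R old R old R => zero old pop old R old R   [R -> pop]
zero old pop old R old R => zero old pop old zero old R   [R -> zero]
zero old pop old zero old R => zero old pop old zero old zero   [R -> zero]

S => S old R => S old R old R => S old R old R old R => R old R old R old R => zero old R old R old R => zero old pop old R old R => zero old pop old zero old R => zero old pop old zero old zero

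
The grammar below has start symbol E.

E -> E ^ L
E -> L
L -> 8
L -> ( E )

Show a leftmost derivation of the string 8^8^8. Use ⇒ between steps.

E ⇒ E^L   [E -> E ^ L]
E^L ⇒ E^L^L   [E -> E ^ L]
E^L^L ⇒ L^L^L   [E -> L]
L^L^L ⇒ 8^L^L   [L -> 8]
8^L^L ⇒ 8^8^L   [L -> 8]
8^8^L ⇒ 8^8^8   [L -> 8]

E⇒E^L⇒E^L^L⇒L^L^L⇒8^L^L⇒8^8^L⇒8^8^8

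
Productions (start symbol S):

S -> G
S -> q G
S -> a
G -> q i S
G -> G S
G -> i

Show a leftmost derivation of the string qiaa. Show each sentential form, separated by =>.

S => qG => qGS => qGSS => qiSS => qiaS => qiaa

S => qG   [S -> q G]
qG => qGS   [G -> G S]
qGS => qGSS   [G -> G S]
qGSS => qiSS   [G -> i]
qiSS => qiaS   [S -> a]
qiaS => qiaa   [S -> a]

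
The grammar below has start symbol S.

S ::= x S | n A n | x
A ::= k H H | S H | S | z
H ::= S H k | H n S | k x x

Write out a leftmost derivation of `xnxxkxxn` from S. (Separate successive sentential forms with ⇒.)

S ⇒ xS ⇒ xnAn ⇒ xnSHn ⇒ xnxSHn ⇒ xnxxHn ⇒ xnxxkxxn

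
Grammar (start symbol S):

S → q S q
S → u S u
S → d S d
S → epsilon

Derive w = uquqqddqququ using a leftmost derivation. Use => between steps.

S => uSu   [S → u S u]
uSu => uqSqu   [S → q S q]
uqSqu => uquSuqu   [S → u S u]
uquSuqu => uquqSququ   [S → q S q]
uquqSququ => uquqqSqququ   [S → q S q]
uquqqSqququ => uquqqdSdqququ   [S → d S d]
uquqqdSdqququ => uquqqddqququ   [S → epsilon]

S => uSu => uqSqu => uquSuqu => uquqSququ => uquqqSqququ => uquqqdSdqququ => uquqqddqququ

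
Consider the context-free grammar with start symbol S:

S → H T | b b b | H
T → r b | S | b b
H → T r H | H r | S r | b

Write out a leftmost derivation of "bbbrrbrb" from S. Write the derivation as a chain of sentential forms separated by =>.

S => HT => bT => bS => bH => bTrH => bbbrH => bbbrTrH => bbbrrbrH => bbbrrbrb

S => HT   [S → H T]
HT => bT   [H → b]
bT => bS   [T → S]
bS => bH   [S → H]
bH => bTrH   [H → T r H]
bTrH => bbbrH   [T → b b]
bbbrH => bbbrTrH   [H → T r H]
bbbrTrH => bbbrrbrH   [T → r b]
bbbrrbrH => bbbrrbrb   [H → b]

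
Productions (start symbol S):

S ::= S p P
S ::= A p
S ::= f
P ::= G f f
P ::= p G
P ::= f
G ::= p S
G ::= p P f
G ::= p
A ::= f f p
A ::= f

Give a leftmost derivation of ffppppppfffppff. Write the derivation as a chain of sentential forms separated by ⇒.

S ⇒ SpP ⇒ SpPpP ⇒ AppPpP ⇒ ffpppPpP ⇒ ffpppGffpP ⇒ ffppppPfffpP ⇒ ffpppppGfffpP ⇒ ffppppppfffpP ⇒ ffppppppfffpGff ⇒ ffppppppfffppff

S ⇒ SpP   [S ::= S p P]
SpP ⇒ SpPpP   [S ::= S p P]
SpPpP ⇒ AppPpP   [S ::= A p]
AppPpP ⇒ ffpppPpP   [A ::= f f p]
ffpppPpP ⇒ ffpppGffpP   [P ::= G f f]
ffpppGffpP ⇒ ffppppPfffpP   [G ::= p P f]
ffppppPfffpP ⇒ ffpppppGfffpP   [P ::= p G]
ffpppppGfffpP ⇒ ffppppppfffpP   [G ::= p]
ffppppppfffpP ⇒ ffppppppfffpGff   [P ::= G f f]
ffppppppfffpGff ⇒ ffppppppfffppff   [G ::= p]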